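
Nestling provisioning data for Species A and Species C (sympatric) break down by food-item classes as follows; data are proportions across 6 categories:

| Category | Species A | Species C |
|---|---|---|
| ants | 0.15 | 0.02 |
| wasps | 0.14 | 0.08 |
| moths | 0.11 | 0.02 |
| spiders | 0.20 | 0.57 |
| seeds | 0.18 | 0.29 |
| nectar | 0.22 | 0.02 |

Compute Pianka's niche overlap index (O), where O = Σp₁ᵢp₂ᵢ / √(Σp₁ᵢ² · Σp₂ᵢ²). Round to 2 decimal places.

0.69

Σ p₁ᵢp₂ᵢ = 0.0030 + 0.0112 + 0.0022 + 0.1140 + 0.0522 + 0.0044 = 0.1870
Σp_1ᵢ² = 0.15² + 0.14² + 0.11² + 0.20² + 0.18² + 0.22² = 0.0225 + 0.0196 + 0.0121 + 0.0400 + 0.0324 + 0.0484 = 0.1750
Σp_2ᵢ² = 0.02² + 0.08² + 0.02² + 0.57² + 0.29² + 0.02² = 0.0004 + 0.0064 + 0.0004 + 0.3249 + 0.0841 + 0.0004 = 0.4166
O = 0.1870 / √(0.1750 × 0.4166) = 0.1870 / 0.27001 = 0.6926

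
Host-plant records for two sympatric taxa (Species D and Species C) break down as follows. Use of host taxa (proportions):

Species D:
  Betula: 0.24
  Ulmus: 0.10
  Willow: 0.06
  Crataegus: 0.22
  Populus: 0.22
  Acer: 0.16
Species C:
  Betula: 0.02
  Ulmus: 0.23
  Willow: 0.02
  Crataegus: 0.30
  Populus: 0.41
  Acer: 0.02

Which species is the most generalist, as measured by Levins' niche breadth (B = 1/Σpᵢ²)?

Σp_Dᵢ² = 0.24² + 0.10² + 0.06² + 0.22² + 0.22² + 0.16² = 0.0576 + 0.0100 + 0.0036 + 0.0484 + 0.0484 + 0.0256 = 0.1936
B_D = 1 / 0.1936 = 5.1653
Σp_Cᵢ² = 0.02² + 0.23² + 0.02² + 0.30² + 0.41² + 0.02² = 0.0004 + 0.0529 + 0.0004 + 0.0900 + 0.1681 + 0.0004 = 0.3122
B_C = 1 / 0.3122 = 3.2031
Highest B → broadest niche (most generalist): Species D (B = 5.17).

Species D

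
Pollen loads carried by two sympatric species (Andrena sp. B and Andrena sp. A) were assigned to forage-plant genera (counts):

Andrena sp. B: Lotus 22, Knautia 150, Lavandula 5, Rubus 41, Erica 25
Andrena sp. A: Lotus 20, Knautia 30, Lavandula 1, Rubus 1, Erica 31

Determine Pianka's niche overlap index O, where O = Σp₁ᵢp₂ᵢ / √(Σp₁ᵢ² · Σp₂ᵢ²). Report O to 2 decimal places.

Proportions for Andrena sp. B (n=243): 22/243=0.0905, 150/243=0.6173, 5/243=0.0206, 41/243=0.1687, 25/243=0.1029
Proportions for Andrena sp. A (n=83): 20/83=0.2410, 30/83=0.3614, 1/83=0.0120, 1/83=0.0120, 31/83=0.3735
Σ p₁ᵢp₂ᵢ = 0.021811 + 0.223092 + 0.000247 + 0.002024 + 0.038433 = 0.285607
Σp_1ᵢ² = 0.0905² + 0.6173² + 0.0206² + 0.1687² + 0.1029² = 0.008190 + 0.381059 + 0.000424 + 0.028460 + 0.010588 = 0.428721
Σp_2ᵢ² = 0.2410² + 0.3614² + 0.0120² + 0.0120² + 0.3735² = 0.058081 + 0.130610 + 0.000144 + 0.000144 + 0.139502 = 0.328481
O = 0.285607 / √(0.428721 × 0.328481) = 0.285607 / 0.3752688 = 0.7611

0.76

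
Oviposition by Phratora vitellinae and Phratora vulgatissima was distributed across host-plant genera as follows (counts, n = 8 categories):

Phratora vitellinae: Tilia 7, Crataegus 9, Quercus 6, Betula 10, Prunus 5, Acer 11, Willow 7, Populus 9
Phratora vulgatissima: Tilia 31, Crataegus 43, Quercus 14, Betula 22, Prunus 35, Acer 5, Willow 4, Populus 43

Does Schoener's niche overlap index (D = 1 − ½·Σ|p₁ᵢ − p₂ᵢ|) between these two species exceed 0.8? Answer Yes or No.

No

Proportions for Phratora vitellinae (n=64): 7/64=0.1094, 9/64=0.1406, 6/64=0.0938, 10/64=0.1563, 5/64=0.0781, 11/64=0.1719, 7/64=0.1094, 9/64=0.1406
Proportions for Phratora vulgatissima (n=197): 31/197=0.1574, 43/197=0.2183, 14/197=0.0711, 22/197=0.1117, 35/197=0.1777, 5/197=0.0254, 4/197=0.0203, 43/197=0.2183
Σ|p₁ᵢ − p₂ᵢ| = 0.0480 + 0.0777 + 0.0227 + 0.0446 + 0.0996 + 0.1465 + 0.0891 + 0.0777 = 0.6059
D = 1 − ½ × 0.6059 = 1 − 0.30295 = 0.69705
D = 0.69705 < 0.8 → No.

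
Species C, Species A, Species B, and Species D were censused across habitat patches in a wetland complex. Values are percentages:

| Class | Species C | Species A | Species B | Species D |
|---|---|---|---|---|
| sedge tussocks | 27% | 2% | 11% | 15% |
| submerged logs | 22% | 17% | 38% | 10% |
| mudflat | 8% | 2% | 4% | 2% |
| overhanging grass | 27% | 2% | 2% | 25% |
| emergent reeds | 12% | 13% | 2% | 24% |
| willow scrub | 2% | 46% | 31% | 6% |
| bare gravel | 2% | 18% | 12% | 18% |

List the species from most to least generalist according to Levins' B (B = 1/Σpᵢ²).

Convert percentages to proportions (divide by 100).
Σp_Cᵢ² = 0.27² + 0.22² + 0.08² + 0.27² + 0.12² + 0.02² + 0.02² = 0.0729 + 0.0484 + 0.0064 + 0.0729 + 0.0144 + 0.0004 + 0.0004 = 0.2158
B_C = 1 / 0.2158 = 4.6339
Σp_Aᵢ² = 0.02² + 0.17² + 0.02² + 0.02² + 0.13² + 0.46² + 0.18² = 0.0004 + 0.0289 + 0.0004 + 0.0004 + 0.0169 + 0.2116 + 0.0324 = 0.2910
B_A = 1 / 0.2910 = 3.4364
Σp_Bᵢ² = 0.11² + 0.38² + 0.04² + 0.02² + 0.02² + 0.31² + 0.12² = 0.0121 + 0.1444 + 0.0016 + 0.0004 + 0.0004 + 0.0961 + 0.0144 = 0.2694
B_B = 1 / 0.2694 = 3.7120
Σp_Dᵢ² = 0.15² + 0.10² + 0.02² + 0.25² + 0.24² + 0.06² + 0.18² = 0.0225 + 0.0100 + 0.0004 + 0.0625 + 0.0576 + 0.0036 + 0.0324 = 0.1890
B_D = 1 / 0.1890 = 5.2910
Ranking by B (broadest → narrowest): Species D (5.29) > Species C (4.63) > Species B (3.71) > Species A (3.44)

Species D > Species C > Species B > Species A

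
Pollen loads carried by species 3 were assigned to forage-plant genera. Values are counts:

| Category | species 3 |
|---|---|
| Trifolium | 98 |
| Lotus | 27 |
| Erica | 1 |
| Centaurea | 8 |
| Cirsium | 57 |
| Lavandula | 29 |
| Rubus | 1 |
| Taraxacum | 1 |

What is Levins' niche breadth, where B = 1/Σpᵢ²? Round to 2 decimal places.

3.40

Proportions for species 3 (n=222): 98/222=0.4414, 27/222=0.1216, 1/222=0.0045, 8/222=0.0360, 57/222=0.2568, 29/222=0.1306, 1/222=0.0045, 1/222=0.0045
Σpᵢ² = 0.4414² + 0.1216² + 0.0045² + 0.0360² + 0.2568² + 0.1306² + 0.0045² + 0.0045² = 0.194834 + 0.014787 + 0.000020 + 0.001296 + 0.065946 + 0.017056 + 0.000020 + 0.000020 = 0.293979
B = 1 / 0.293979 = 3.4016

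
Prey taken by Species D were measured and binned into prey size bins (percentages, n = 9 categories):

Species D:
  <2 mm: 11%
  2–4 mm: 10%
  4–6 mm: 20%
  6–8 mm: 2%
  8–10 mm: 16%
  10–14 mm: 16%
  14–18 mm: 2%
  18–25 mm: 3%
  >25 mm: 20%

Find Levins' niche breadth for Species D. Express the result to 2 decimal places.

6.45

Convert percentages to proportions (divide by 100).
Σpᵢ² = 0.11² + 0.10² + 0.20² + 0.02² + 0.16² + 0.16² + 0.02² + 0.03² + 0.20² = 0.0121 + 0.0100 + 0.0400 + 0.0004 + 0.0256 + 0.0256 + 0.0004 + 0.0009 + 0.0400 = 0.1550
B = 1 / 0.1550 = 6.4516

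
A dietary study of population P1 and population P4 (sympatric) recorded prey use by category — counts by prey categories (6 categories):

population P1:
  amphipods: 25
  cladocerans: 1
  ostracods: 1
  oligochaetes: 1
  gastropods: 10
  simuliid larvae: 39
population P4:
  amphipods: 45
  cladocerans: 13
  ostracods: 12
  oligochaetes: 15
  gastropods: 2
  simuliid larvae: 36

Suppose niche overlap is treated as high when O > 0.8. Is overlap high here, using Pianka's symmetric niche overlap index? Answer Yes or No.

Proportions for population P1 (n=77): 25/77=0.3247, 1/77=0.0130, 1/77=0.0130, 1/77=0.0130, 10/77=0.1299, 39/77=0.5065
Proportions for population P4 (n=123): 45/123=0.3659, 13/123=0.1057, 12/123=0.0976, 15/123=0.1220, 2/123=0.0163, 36/123=0.2927
Σ p₁ᵢp₂ᵢ = 0.118808 + 0.001374 + 0.001269 + 0.001586 + 0.002117 + 0.148253 = 0.273407
Σp_1ᵢ² = 0.3247² + 0.0130² + 0.0130² + 0.0130² + 0.1299² + 0.5065² = 0.105430 + 0.000169 + 0.000169 + 0.000169 + 0.016874 + 0.256542 = 0.379353
Σp_2ᵢ² = 0.3659² + 0.1057² + 0.0976² + 0.1220² + 0.0163² + 0.2927² = 0.133883 + 0.011172 + 0.009526 + 0.014884 + 0.000266 + 0.085673 = 0.255404
O = 0.273407 / √(0.379353 × 0.255404) = 0.273407 / 0.3112688 = 0.8784
O = 0.8784 > 0.8 → Yes.

Yes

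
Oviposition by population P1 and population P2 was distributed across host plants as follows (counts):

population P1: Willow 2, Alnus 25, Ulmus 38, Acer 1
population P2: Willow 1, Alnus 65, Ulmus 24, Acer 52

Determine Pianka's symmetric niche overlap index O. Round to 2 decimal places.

0.66

Proportions for population P1 (n=66): 2/66=0.0303, 25/66=0.3788, 38/66=0.5758, 1/66=0.0152
Proportions for population P2 (n=142): 1/142=0.0070, 65/142=0.4577, 24/142=0.1690, 52/142=0.3662
Σ p₁ᵢp₂ᵢ = 0.000212 + 0.173377 + 0.097310 + 0.005566 = 0.276465
Σp_1ᵢ² = 0.0303² + 0.3788² + 0.5758² + 0.0152² = 0.000918 + 0.143489 + 0.331546 + 0.000231 = 0.476184
Σp_2ᵢ² = 0.0070² + 0.4577² + 0.1690² + 0.3662² = 0.000049 + 0.209489 + 0.028561 + 0.134102 = 0.372201
O = 0.276465 / √(0.476184 × 0.372201) = 0.276465 / 0.4209943 = 0.6567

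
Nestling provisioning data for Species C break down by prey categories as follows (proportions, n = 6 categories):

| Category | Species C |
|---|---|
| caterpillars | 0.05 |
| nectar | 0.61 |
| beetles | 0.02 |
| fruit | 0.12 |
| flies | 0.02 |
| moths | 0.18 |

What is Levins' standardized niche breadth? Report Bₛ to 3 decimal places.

0.274

Σpᵢ² = 0.05² + 0.61² + 0.02² + 0.12² + 0.02² + 0.18² = 0.0025 + 0.3721 + 0.0004 + 0.0144 + 0.0004 + 0.0324 = 0.4222
B = 1 / 0.4222 = 2.36855
Bₛ = (B − 1)/(n − 1) = (2.36855 − 1)/(6 − 1) = 1.36855/5 = 0.27371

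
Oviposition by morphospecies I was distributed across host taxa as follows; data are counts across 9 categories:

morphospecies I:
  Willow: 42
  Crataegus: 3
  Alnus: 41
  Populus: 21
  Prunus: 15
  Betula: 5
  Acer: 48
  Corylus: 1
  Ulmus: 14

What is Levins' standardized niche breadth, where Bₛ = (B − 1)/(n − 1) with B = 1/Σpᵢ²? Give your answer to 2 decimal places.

Proportions for morphospecies I (n=190): 42/190=0.2211, 3/190=0.0158, 41/190=0.2158, 21/190=0.1105, 15/190=0.0789, 5/190=0.0263, 48/190=0.2526, 1/190=0.0053, 14/190=0.0737
Σpᵢ² = 0.2211² + 0.0158² + 0.2158² + 0.1105² + 0.0789² + 0.0263² + 0.2526² + 0.0053² + 0.0737² = 0.048885 + 0.000250 + 0.046570 + 0.012210 + 0.006225 + 0.000692 + 0.063807 + 0.000028 + 0.005432 = 0.184099
B = 1 / 0.184099 = 5.4319
Bₛ = (B − 1)/(n − 1) = (5.4319 − 1)/(9 − 1) = 4.4319/8 = 0.5540

0.55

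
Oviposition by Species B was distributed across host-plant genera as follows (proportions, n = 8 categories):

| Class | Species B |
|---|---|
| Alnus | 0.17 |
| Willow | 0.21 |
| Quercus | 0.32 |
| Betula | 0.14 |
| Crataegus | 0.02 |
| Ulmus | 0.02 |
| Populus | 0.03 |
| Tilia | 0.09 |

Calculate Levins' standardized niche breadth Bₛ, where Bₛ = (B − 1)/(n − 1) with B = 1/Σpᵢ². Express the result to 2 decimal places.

Σpᵢ² = 0.17² + 0.21² + 0.32² + 0.14² + 0.02² + 0.02² + 0.03² + 0.09² = 0.0289 + 0.0441 + 0.1024 + 0.0196 + 0.0004 + 0.0004 + 0.0009 + 0.0081 = 0.2048
B = 1 / 0.2048 = 4.8828
Bₛ = (B − 1)/(n − 1) = (4.8828 − 1)/(8 − 1) = 3.8828/7 = 0.5547

0.55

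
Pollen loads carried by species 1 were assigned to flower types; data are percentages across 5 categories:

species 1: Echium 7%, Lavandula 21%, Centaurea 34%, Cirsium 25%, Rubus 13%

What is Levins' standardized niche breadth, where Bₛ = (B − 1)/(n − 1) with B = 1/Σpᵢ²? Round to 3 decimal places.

Convert percentages to proportions (divide by 100).
Σpᵢ² = 0.07² + 0.21² + 0.34² + 0.25² + 0.13² = 0.0049 + 0.0441 + 0.1156 + 0.0625 + 0.0169 = 0.2440
B = 1 / 0.2440 = 4.09836
Bₛ = (B − 1)/(n − 1) = (4.09836 − 1)/(5 − 1) = 3.09836/4 = 0.77459

0.775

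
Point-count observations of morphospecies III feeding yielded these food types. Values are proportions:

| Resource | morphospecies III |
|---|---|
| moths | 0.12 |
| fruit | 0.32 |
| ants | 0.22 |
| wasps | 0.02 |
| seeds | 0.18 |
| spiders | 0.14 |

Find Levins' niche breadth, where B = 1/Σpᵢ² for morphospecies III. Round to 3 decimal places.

4.596

Σpᵢ² = 0.12² + 0.32² + 0.22² + 0.02² + 0.18² + 0.14² = 0.0144 + 0.1024 + 0.0484 + 0.0004 + 0.0324 + 0.0196 = 0.2176
B = 1 / 0.2176 = 4.59559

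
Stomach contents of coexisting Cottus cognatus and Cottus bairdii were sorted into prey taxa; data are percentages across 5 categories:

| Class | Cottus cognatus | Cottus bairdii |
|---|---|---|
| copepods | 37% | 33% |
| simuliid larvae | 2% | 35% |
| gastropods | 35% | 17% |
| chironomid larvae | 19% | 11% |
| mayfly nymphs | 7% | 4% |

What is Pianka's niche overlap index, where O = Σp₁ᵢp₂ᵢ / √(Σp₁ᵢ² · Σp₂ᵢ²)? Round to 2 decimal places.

0.74

Convert percentages to proportions (divide by 100).
Σ p₁ᵢp₂ᵢ = 0.1221 + 0.0070 + 0.0595 + 0.0209 + 0.0028 = 0.2123
Σp_1ᵢ² = 0.37² + 0.02² + 0.35² + 0.19² + 0.07² = 0.1369 + 0.0004 + 0.1225 + 0.0361 + 0.0049 = 0.3008
Σp_2ᵢ² = 0.33² + 0.35² + 0.17² + 0.11² + 0.04² = 0.1089 + 0.1225 + 0.0289 + 0.0121 + 0.0016 = 0.2740
O = 0.2123 / √(0.3008 × 0.2740) = 0.2123 / 0.28709 = 0.7395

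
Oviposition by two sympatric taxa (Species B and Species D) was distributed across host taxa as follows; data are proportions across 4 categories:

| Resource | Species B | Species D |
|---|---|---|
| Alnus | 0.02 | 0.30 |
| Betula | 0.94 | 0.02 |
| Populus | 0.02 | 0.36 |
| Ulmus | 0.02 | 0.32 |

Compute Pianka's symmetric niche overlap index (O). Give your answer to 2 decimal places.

0.07

Σ p₁ᵢp₂ᵢ = 0.0060 + 0.0188 + 0.0072 + 0.0064 = 0.0384
Σp_1ᵢ² = 0.02² + 0.94² + 0.02² + 0.02² = 0.0004 + 0.8836 + 0.0004 + 0.0004 = 0.8848
Σp_2ᵢ² = 0.30² + 0.02² + 0.36² + 0.32² = 0.0900 + 0.0004 + 0.1296 + 0.1024 = 0.3224
O = 0.0384 / √(0.8848 × 0.3224) = 0.0384 / 0.53410 = 0.0719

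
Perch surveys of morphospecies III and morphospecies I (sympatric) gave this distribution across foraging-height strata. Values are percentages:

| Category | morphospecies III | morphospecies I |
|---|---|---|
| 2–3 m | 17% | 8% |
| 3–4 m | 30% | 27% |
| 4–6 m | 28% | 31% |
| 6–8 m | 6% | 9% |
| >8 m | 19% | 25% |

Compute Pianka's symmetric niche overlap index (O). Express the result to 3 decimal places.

0.970

Convert percentages to proportions (divide by 100).
Σ p₁ᵢp₂ᵢ = 0.0136 + 0.0810 + 0.0868 + 0.0054 + 0.0475 = 0.2343
Σp_1ᵢ² = 0.17² + 0.30² + 0.28² + 0.06² + 0.19² = 0.0289 + 0.0900 + 0.0784 + 0.0036 + 0.0361 = 0.2370
Σp_2ᵢ² = 0.08² + 0.27² + 0.31² + 0.09² + 0.25² = 0.0064 + 0.0729 + 0.0961 + 0.0081 + 0.0625 = 0.2460
O = 0.2343 / √(0.2370 × 0.2460) = 0.2343 / 0.241458 = 0.97036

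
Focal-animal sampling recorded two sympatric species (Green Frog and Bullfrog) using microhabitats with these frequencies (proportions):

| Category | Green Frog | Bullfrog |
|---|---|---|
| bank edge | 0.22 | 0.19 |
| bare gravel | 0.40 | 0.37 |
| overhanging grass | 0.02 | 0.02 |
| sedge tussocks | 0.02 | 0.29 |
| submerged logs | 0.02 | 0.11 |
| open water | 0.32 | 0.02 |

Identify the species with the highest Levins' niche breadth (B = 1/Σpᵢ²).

Σp_Frogᵢ² = 0.22² + 0.40² + 0.02² + 0.02² + 0.02² + 0.32² = 0.0484 + 0.1600 + 0.0004 + 0.0004 + 0.0004 + 0.1024 = 0.3120
B_Frog = 1 / 0.3120 = 3.2051
Σp_Bullᵢ² = 0.19² + 0.37² + 0.02² + 0.29² + 0.11² + 0.02² = 0.0361 + 0.1369 + 0.0004 + 0.0841 + 0.0121 + 0.0004 = 0.2700
B_Bull = 1 / 0.2700 = 3.7037
Highest B → broadest niche (most generalist): Bullfrog (B = 3.70).

Bullfrog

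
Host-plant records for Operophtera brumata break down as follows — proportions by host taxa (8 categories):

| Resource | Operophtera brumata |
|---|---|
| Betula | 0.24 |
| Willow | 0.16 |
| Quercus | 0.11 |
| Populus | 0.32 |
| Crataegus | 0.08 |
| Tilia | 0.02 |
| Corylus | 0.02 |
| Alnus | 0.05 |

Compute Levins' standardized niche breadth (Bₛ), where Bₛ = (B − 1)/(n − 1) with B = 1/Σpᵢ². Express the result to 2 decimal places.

Σpᵢ² = 0.24² + 0.16² + 0.11² + 0.32² + 0.08² + 0.02² + 0.02² + 0.05² = 0.0576 + 0.0256 + 0.0121 + 0.1024 + 0.0064 + 0.0004 + 0.0004 + 0.0025 = 0.2074
B = 1 / 0.2074 = 4.8216
Bₛ = (B − 1)/(n − 1) = (4.8216 − 1)/(8 − 1) = 3.8216/7 = 0.5459

0.55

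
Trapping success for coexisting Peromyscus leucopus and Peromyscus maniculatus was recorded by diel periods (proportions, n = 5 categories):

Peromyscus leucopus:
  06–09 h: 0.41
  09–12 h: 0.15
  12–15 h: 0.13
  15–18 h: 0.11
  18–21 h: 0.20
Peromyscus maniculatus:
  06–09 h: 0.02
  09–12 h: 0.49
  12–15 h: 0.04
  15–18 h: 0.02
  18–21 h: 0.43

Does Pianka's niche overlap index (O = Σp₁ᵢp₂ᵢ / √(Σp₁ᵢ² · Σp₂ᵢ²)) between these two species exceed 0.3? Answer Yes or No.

Yes

Σ p₁ᵢp₂ᵢ = 0.0082 + 0.0735 + 0.0052 + 0.0022 + 0.0860 = 0.1751
Σp_1ᵢ² = 0.41² + 0.15² + 0.13² + 0.11² + 0.20² = 0.1681 + 0.0225 + 0.0169 + 0.0121 + 0.0400 = 0.2596
Σp_2ᵢ² = 0.02² + 0.49² + 0.04² + 0.02² + 0.43² = 0.0004 + 0.2401 + 0.0016 + 0.0004 + 0.1849 = 0.4274
O = 0.1751 / √(0.2596 × 0.4274) = 0.1751 / 0.33310 = 0.5257
O = 0.5257 > 0.3 → Yes.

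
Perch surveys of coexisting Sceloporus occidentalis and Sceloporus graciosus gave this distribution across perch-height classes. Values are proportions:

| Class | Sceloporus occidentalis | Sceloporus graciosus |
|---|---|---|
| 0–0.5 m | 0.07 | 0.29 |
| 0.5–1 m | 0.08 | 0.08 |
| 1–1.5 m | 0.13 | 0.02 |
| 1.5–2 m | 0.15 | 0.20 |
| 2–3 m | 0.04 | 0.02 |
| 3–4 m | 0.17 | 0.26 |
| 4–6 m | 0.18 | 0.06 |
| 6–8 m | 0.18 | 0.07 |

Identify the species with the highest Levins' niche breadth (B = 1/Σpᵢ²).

Sceloporus occidentalis

Σp_occiᵢ² = 0.07² + 0.08² + 0.13² + 0.15² + 0.04² + 0.17² + 0.18² + 0.18² = 0.0049 + 0.0064 + 0.0169 + 0.0225 + 0.0016 + 0.0289 + 0.0324 + 0.0324 = 0.1460
B_occi = 1 / 0.1460 = 6.8493
Σp_gracᵢ² = 0.29² + 0.08² + 0.02² + 0.20² + 0.02² + 0.26² + 0.06² + 0.07² = 0.0841 + 0.0064 + 0.0004 + 0.0400 + 0.0004 + 0.0676 + 0.0036 + 0.0049 = 0.2074
B_grac = 1 / 0.2074 = 4.8216
Highest B → broadest niche (most generalist): Sceloporus occidentalis (B = 6.85).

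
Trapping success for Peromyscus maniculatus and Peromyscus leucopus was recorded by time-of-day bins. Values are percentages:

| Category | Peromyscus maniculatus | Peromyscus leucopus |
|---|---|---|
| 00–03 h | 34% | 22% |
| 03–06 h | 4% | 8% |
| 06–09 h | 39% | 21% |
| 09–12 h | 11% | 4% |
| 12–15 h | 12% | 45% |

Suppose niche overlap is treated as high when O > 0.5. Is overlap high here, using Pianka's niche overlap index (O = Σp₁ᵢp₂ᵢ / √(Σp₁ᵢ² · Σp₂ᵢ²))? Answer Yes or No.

Convert percentages to proportions (divide by 100).
Σ p₁ᵢp₂ᵢ = 0.0748 + 0.0032 + 0.0819 + 0.0044 + 0.0540 = 0.2183
Σp_1ᵢ² = 0.34² + 0.04² + 0.39² + 0.11² + 0.12² = 0.1156 + 0.0016 + 0.1521 + 0.0121 + 0.0144 = 0.2958
Σp_2ᵢ² = 0.22² + 0.08² + 0.21² + 0.04² + 0.45² = 0.0484 + 0.0064 + 0.0441 + 0.0016 + 0.2025 = 0.3030
O = 0.2183 / √(0.2958 × 0.3030) = 0.2183 / 0.29938 = 0.7292
O = 0.7292 > 0.5 → Yes.

Yes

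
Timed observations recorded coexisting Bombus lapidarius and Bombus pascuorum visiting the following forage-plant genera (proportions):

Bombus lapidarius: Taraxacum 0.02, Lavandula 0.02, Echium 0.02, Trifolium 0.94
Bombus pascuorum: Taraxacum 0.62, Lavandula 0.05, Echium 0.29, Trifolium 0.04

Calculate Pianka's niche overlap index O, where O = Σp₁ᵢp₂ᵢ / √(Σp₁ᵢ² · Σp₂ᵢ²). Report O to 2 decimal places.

Σ p₁ᵢp₂ᵢ = 0.0124 + 0.0010 + 0.0058 + 0.0376 = 0.0568
Σp_1ᵢ² = 0.02² + 0.02² + 0.02² + 0.94² = 0.0004 + 0.0004 + 0.0004 + 0.8836 = 0.8848
Σp_2ᵢ² = 0.62² + 0.05² + 0.29² + 0.04² = 0.3844 + 0.0025 + 0.0841 + 0.0016 = 0.4726
O = 0.0568 / √(0.8848 × 0.4726) = 0.0568 / 0.64665 = 0.0878

0.09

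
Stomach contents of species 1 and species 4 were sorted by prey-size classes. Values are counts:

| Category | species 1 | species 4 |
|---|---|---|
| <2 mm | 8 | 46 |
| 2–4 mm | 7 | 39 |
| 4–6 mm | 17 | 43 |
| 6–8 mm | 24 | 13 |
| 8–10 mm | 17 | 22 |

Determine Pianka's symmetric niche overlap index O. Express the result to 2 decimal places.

Proportions for species 1 (n=73): 8/73=0.1096, 7/73=0.0959, 17/73=0.2329, 24/73=0.3288, 17/73=0.2329
Proportions for species 4 (n=163): 46/163=0.2822, 39/163=0.2393, 43/163=0.2638, 13/163=0.0798, 22/163=0.1350
Σ p₁ᵢp₂ᵢ = 0.030929 + 0.022949 + 0.061439 + 0.026238 + 0.031442 = 0.172997
Σp_1ᵢ² = 0.1096² + 0.0959² + 0.2329² + 0.3288² + 0.2329² = 0.012012 + 0.009197 + 0.054242 + 0.108109 + 0.054242 = 0.237802
Σp_2ᵢ² = 0.2822² + 0.2393² + 0.2638² + 0.0798² + 0.1350² = 0.079637 + 0.057264 + 0.069590 + 0.006368 + 0.018225 = 0.231084
O = 0.172997 / √(0.237802 × 0.231084) = 0.172997 / 0.2344189 = 0.7380

0.74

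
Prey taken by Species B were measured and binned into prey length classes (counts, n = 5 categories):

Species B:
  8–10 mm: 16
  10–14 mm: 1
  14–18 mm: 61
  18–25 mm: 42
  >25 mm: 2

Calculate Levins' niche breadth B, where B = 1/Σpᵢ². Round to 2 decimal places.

Proportions for Species B (n=122): 16/122=0.1311, 1/122=0.0082, 61/122=0.5000, 42/122=0.3443, 2/122=0.0164
Σpᵢ² = 0.1311² + 0.0082² + 0.5000² + 0.3443² + 0.0164² = 0.017187 + 0.000067 + 0.250000 + 0.118542 + 0.000269 = 0.386065
B = 1 / 0.386065 = 2.5902

2.59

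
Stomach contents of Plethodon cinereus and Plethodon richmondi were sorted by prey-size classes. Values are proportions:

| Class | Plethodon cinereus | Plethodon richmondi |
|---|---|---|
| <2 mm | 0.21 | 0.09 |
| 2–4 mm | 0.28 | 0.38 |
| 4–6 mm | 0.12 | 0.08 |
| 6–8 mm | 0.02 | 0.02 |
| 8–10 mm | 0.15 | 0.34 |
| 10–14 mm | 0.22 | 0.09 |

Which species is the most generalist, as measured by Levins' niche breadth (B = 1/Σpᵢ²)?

Plethodon cinereus

Σp_cineᵢ² = 0.21² + 0.28² + 0.12² + 0.02² + 0.15² + 0.22² = 0.0441 + 0.0784 + 0.0144 + 0.0004 + 0.0225 + 0.0484 = 0.2082
B_cine = 1 / 0.2082 = 4.8031
Σp_richᵢ² = 0.09² + 0.38² + 0.08² + 0.02² + 0.34² + 0.09² = 0.0081 + 0.1444 + 0.0064 + 0.0004 + 0.1156 + 0.0081 = 0.2830
B_rich = 1 / 0.2830 = 3.5336
Highest B → broadest niche (most generalist): Plethodon cinereus (B = 4.80).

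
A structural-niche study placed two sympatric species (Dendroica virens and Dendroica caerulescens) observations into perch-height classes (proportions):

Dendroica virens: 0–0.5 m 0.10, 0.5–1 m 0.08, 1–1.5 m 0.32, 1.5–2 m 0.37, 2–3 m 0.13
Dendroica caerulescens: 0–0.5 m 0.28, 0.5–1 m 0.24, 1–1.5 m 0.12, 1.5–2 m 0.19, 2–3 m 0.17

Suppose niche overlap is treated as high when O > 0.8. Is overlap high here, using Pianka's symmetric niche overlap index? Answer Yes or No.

Σ p₁ᵢp₂ᵢ = 0.0280 + 0.0192 + 0.0384 + 0.0703 + 0.0221 = 0.1780
Σp_1ᵢ² = 0.10² + 0.08² + 0.32² + 0.37² + 0.13² = 0.0100 + 0.0064 + 0.1024 + 0.1369 + 0.0169 = 0.2726
Σp_2ᵢ² = 0.28² + 0.24² + 0.12² + 0.19² + 0.17² = 0.0784 + 0.0576 + 0.0144 + 0.0361 + 0.0289 = 0.2154
O = 0.1780 / √(0.2726 × 0.2154) = 0.1780 / 0.24232 = 0.7346
O = 0.7346 < 0.8 → No.

No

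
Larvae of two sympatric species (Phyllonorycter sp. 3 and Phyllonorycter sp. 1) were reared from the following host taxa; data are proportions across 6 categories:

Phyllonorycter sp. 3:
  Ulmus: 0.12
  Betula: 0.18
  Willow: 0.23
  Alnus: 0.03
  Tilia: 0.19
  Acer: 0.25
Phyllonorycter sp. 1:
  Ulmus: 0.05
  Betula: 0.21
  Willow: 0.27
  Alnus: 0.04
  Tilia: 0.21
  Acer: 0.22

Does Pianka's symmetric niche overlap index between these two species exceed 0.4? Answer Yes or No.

Σ p₁ᵢp₂ᵢ = 0.0060 + 0.0378 + 0.0621 + 0.0012 + 0.0399 + 0.0550 = 0.2020
Σp_1ᵢ² = 0.12² + 0.18² + 0.23² + 0.03² + 0.19² + 0.25² = 0.0144 + 0.0324 + 0.0529 + 0.0009 + 0.0361 + 0.0625 = 0.1992
Σp_2ᵢ² = 0.05² + 0.21² + 0.27² + 0.04² + 0.21² + 0.22² = 0.0025 + 0.0441 + 0.0729 + 0.0016 + 0.0441 + 0.0484 = 0.2136
O = 0.2020 / √(0.1992 × 0.2136) = 0.2020 / 0.20627 = 0.9793
O = 0.9793 > 0.4 → Yes.

Yes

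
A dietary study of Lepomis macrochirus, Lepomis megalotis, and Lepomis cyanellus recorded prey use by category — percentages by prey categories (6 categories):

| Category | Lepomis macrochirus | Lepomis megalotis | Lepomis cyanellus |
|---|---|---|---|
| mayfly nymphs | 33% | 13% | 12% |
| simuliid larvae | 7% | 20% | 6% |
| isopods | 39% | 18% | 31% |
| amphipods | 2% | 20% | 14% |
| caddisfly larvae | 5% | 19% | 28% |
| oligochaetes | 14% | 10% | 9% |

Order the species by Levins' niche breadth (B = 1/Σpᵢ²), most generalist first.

Lepomis megalotis > Lepomis cyanellus > Lepomis macrochirus

Convert percentages to proportions (divide by 100).
Σp_macrᵢ² = 0.33² + 0.07² + 0.39² + 0.02² + 0.05² + 0.14² = 0.1089 + 0.0049 + 0.1521 + 0.0004 + 0.0025 + 0.0196 = 0.2884
B_macr = 1 / 0.2884 = 3.4674
Σp_megaᵢ² = 0.13² + 0.20² + 0.18² + 0.20² + 0.19² + 0.10² = 0.0169 + 0.0400 + 0.0324 + 0.0400 + 0.0361 + 0.0100 = 0.1754
B_mega = 1 / 0.1754 = 5.7013
Σp_cyanᵢ² = 0.12² + 0.06² + 0.31² + 0.14² + 0.28² + 0.09² = 0.0144 + 0.0036 + 0.0961 + 0.0196 + 0.0784 + 0.0081 = 0.2202
B_cyan = 1 / 0.2202 = 4.5413
Ranking by B (broadest → narrowest): Lepomis megalotis (5.70) > Lepomis cyanellus (4.54) > Lepomis macrochirus (3.47)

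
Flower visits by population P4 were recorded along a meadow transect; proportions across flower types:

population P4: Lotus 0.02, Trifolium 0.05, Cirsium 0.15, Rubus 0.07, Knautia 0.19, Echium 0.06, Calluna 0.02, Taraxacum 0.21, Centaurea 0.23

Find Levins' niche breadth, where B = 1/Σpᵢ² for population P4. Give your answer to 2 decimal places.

Σpᵢ² = 0.02² + 0.05² + 0.15² + 0.07² + 0.19² + 0.06² + 0.02² + 0.21² + 0.23² = 0.0004 + 0.0025 + 0.0225 + 0.0049 + 0.0361 + 0.0036 + 0.0004 + 0.0441 + 0.0529 = 0.1674
B = 1 / 0.1674 = 5.9737

5.97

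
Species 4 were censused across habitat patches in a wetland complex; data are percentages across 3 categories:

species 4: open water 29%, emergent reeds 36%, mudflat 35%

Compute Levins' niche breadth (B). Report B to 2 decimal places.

Convert percentages to proportions (divide by 100).
Σpᵢ² = 0.29² + 0.36² + 0.35² = 0.0841 + 0.1296 + 0.1225 = 0.3362
B = 1 / 0.3362 = 2.9744

2.97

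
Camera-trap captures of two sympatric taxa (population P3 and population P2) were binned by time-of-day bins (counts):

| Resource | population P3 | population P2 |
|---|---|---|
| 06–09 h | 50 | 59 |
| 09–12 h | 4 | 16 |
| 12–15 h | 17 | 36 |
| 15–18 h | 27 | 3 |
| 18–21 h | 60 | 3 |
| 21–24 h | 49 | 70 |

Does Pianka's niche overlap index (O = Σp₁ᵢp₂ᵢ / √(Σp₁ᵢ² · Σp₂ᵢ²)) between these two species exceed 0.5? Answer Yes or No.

Proportions for population P3 (n=207): 50/207=0.2415, 4/207=0.0193, 17/207=0.0821, 27/207=0.1304, 60/207=0.2899, 49/207=0.2367
Proportions for population P2 (n=187): 59/187=0.3155, 16/187=0.0856, 36/187=0.1925, 3/187=0.0160, 3/187=0.0160, 70/187=0.3743
Σ p₁ᵢp₂ᵢ = 0.076193 + 0.001652 + 0.015804 + 0.002086 + 0.004638 + 0.088597 = 0.188970
Σp_1ᵢ² = 0.2415² + 0.0193² + 0.0821² + 0.1304² + 0.2899² + 0.2367² = 0.058322 + 0.000372 + 0.006740 + 0.017004 + 0.084042 + 0.056027 = 0.222507
Σp_2ᵢ² = 0.3155² + 0.0856² + 0.1925² + 0.0160² + 0.0160² + 0.3743² = 0.099540 + 0.007327 + 0.037056 + 0.000256 + 0.000256 + 0.140100 = 0.284535
O = 0.188970 / √(0.222507 × 0.284535) = 0.188970 / 0.2516168 = 0.7510
O = 0.7510 > 0.5 → Yes.

Yes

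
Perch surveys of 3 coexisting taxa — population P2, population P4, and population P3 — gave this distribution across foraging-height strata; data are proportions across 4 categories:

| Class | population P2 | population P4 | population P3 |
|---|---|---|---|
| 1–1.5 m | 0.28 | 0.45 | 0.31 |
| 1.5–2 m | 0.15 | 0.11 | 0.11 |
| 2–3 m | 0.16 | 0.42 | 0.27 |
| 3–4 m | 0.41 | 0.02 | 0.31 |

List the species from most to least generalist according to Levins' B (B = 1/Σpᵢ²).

Σp_P2ᵢ² = 0.28² + 0.15² + 0.16² + 0.41² = 0.0784 + 0.0225 + 0.0256 + 0.1681 = 0.2946
B_P2 = 1 / 0.2946 = 3.3944
Σp_P4ᵢ² = 0.45² + 0.11² + 0.42² + 0.02² = 0.2025 + 0.0121 + 0.1764 + 0.0004 = 0.3914
B_P4 = 1 / 0.3914 = 2.5549
Σp_P3ᵢ² = 0.31² + 0.11² + 0.27² + 0.31² = 0.0961 + 0.0121 + 0.0729 + 0.0961 = 0.2772
B_P3 = 1 / 0.2772 = 3.6075
Ranking by B (broadest → narrowest): population P3 (3.61) > population P2 (3.39) > population P4 (2.55)

population P3 > population P2 > population P4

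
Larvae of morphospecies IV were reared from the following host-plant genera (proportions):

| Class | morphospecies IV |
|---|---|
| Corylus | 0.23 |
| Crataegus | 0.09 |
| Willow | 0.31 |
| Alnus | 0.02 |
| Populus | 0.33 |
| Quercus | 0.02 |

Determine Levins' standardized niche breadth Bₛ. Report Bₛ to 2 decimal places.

Σpᵢ² = 0.23² + 0.09² + 0.31² + 0.02² + 0.33² + 0.02² = 0.0529 + 0.0081 + 0.0961 + 0.0004 + 0.1089 + 0.0004 = 0.2668
B = 1 / 0.2668 = 3.7481
Bₛ = (B − 1)/(n − 1) = (3.7481 − 1)/(6 − 1) = 2.7481/5 = 0.5496

0.55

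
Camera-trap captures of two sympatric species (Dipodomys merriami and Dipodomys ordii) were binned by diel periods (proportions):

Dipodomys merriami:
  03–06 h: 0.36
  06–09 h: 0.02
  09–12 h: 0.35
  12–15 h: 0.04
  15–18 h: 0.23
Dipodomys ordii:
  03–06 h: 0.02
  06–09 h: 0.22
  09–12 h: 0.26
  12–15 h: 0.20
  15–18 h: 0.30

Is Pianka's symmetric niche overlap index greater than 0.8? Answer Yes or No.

No

Σ p₁ᵢp₂ᵢ = 0.0072 + 0.0044 + 0.0910 + 0.0080 + 0.0690 = 0.1796
Σp_1ᵢ² = 0.36² + 0.02² + 0.35² + 0.04² + 0.23² = 0.1296 + 0.0004 + 0.1225 + 0.0016 + 0.0529 = 0.3070
Σp_2ᵢ² = 0.02² + 0.22² + 0.26² + 0.20² + 0.30² = 0.0004 + 0.0484 + 0.0676 + 0.0400 + 0.0900 = 0.2464
O = 0.1796 / √(0.3070 × 0.2464) = 0.1796 / 0.27504 = 0.6530
O = 0.6530 < 0.8 → No.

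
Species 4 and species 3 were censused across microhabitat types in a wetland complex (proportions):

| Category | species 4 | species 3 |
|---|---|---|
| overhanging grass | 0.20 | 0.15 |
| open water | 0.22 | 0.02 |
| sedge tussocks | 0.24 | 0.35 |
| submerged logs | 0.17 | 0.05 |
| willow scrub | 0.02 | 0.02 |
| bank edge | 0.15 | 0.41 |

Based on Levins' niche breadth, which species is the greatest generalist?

species 4

Σp_4ᵢ² = 0.20² + 0.22² + 0.24² + 0.17² + 0.02² + 0.15² = 0.0400 + 0.0484 + 0.0576 + 0.0289 + 0.0004 + 0.0225 = 0.1978
B_4 = 1 / 0.1978 = 5.0556
Σp_3ᵢ² = 0.15² + 0.02² + 0.35² + 0.05² + 0.02² + 0.41² = 0.0225 + 0.0004 + 0.1225 + 0.0025 + 0.0004 + 0.1681 = 0.3164
B_3 = 1 / 0.3164 = 3.1606
Highest B → broadest niche (most generalist): species 4 (B = 5.06).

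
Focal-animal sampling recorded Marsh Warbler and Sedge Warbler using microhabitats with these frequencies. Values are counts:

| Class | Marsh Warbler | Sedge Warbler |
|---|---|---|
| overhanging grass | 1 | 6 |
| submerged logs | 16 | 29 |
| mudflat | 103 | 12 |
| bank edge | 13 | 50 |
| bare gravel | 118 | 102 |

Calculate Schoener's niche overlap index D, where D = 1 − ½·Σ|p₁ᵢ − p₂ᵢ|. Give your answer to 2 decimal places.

Proportions for Marsh Warbler (n=251): 1/251=0.0040, 16/251=0.0637, 103/251=0.4104, 13/251=0.0518, 118/251=0.4701
Proportions for Sedge Warbler (n=199): 6/199=0.0302, 29/199=0.1457, 12/199=0.0603, 50/199=0.2513, 102/199=0.5126
Σ|p₁ᵢ − p₂ᵢ| = 0.0262 + 0.0820 + 0.3501 + 0.1995 + 0.0425 = 0.7003
D = 1 − ½ × 0.7003 = 1 − 0.35015 = 0.64985

0.65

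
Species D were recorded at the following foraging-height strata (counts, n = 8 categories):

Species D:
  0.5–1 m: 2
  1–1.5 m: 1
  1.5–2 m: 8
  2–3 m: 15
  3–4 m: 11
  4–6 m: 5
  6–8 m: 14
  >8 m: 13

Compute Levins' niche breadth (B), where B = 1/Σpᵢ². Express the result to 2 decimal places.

5.91

Proportions for Species D (n=69): 2/69=0.0290, 1/69=0.0145, 8/69=0.1159, 15/69=0.2174, 11/69=0.1594, 5/69=0.0725, 14/69=0.2029, 13/69=0.1884
Σpᵢ² = 0.0290² + 0.0145² + 0.1159² + 0.2174² + 0.1594² + 0.0725² + 0.2029² + 0.1884² = 0.000841 + 0.000210 + 0.013433 + 0.047263 + 0.025408 + 0.005256 + 0.041168 + 0.035495 = 0.169074
B = 1 / 0.169074 = 5.9146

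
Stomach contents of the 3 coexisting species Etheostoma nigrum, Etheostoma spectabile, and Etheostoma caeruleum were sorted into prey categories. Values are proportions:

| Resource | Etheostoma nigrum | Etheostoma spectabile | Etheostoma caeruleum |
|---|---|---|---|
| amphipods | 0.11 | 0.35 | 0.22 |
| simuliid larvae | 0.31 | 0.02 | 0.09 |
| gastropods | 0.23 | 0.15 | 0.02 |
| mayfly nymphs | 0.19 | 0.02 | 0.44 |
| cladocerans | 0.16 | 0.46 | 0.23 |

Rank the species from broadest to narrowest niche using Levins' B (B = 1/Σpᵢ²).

Etheostoma nigrum > Etheostoma caeruleum > Etheostoma spectabile

Σp_nigrᵢ² = 0.11² + 0.31² + 0.23² + 0.19² + 0.16² = 0.0121 + 0.0961 + 0.0529 + 0.0361 + 0.0256 = 0.2228
B_nigr = 1 / 0.2228 = 4.4883
Σp_specᵢ² = 0.35² + 0.02² + 0.15² + 0.02² + 0.46² = 0.1225 + 0.0004 + 0.0225 + 0.0004 + 0.2116 = 0.3574
B_spec = 1 / 0.3574 = 2.7980
Σp_caerᵢ² = 0.22² + 0.09² + 0.02² + 0.44² + 0.23² = 0.0484 + 0.0081 + 0.0004 + 0.1936 + 0.0529 = 0.3034
B_caer = 1 / 0.3034 = 3.2960
Ranking by B (broadest → narrowest): Etheostoma nigrum (4.49) > Etheostoma caeruleum (3.30) > Etheostoma spectabile (2.80)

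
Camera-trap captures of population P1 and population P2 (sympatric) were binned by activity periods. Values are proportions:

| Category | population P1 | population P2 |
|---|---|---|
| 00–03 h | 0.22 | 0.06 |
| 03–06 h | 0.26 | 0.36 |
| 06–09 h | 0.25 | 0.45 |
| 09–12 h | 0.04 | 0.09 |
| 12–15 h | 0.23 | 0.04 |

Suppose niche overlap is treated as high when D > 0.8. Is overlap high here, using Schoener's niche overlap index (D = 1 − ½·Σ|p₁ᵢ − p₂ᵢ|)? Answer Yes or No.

Σ|p₁ᵢ − p₂ᵢ| = 0.16 + 0.10 + 0.20 + 0.05 + 0.19 = 0.70
D = 1 − ½ × 0.70 = 1 − 0.350 = 0.6500
D = 0.6500 < 0.8 → No.

No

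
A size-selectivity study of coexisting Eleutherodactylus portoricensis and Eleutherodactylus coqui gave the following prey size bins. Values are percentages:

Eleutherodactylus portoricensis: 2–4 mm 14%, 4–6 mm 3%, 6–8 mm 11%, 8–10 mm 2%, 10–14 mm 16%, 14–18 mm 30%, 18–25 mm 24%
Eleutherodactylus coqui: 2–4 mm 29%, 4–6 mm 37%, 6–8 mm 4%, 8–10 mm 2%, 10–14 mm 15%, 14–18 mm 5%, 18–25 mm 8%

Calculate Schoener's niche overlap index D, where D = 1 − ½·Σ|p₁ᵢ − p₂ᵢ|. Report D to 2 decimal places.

Convert percentages to proportions (divide by 100).
Σ|p₁ᵢ − p₂ᵢ| = 0.15 + 0.34 + 0.07 + 0.00 + 0.01 + 0.25 + 0.16 = 0.98
D = 1 − ½ × 0.98 = 1 − 0.490 = 0.5100

0.51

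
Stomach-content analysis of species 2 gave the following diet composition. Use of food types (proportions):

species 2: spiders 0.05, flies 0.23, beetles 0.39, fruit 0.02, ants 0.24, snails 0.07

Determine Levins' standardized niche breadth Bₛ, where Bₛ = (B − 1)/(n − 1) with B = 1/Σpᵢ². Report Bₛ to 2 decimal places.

Σpᵢ² = 0.05² + 0.23² + 0.39² + 0.02² + 0.24² + 0.07² = 0.0025 + 0.0529 + 0.1521 + 0.0004 + 0.0576 + 0.0049 = 0.2704
B = 1 / 0.2704 = 3.6982
Bₛ = (B − 1)/(n − 1) = (3.6982 − 1)/(6 − 1) = 2.6982/5 = 0.5396

0.54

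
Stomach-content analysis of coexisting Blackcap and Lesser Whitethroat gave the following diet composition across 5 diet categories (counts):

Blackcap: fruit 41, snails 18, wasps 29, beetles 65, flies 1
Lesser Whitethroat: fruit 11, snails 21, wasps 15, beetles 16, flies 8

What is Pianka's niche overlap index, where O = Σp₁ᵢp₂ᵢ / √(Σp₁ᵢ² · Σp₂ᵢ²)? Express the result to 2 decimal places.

Proportions for Blackcap (n=154): 41/154=0.2662, 18/154=0.1169, 29/154=0.1883, 65/154=0.4221, 1/154=0.0065
Proportions for Lesser Whitethroat (n=71): 11/71=0.1549, 21/71=0.2958, 15/71=0.2113, 16/71=0.2254, 8/71=0.1127
Σ p₁ᵢp₂ᵢ = 0.041234 + 0.034579 + 0.039788 + 0.095141 + 0.000733 = 0.211475
Σp_1ᵢ² = 0.2662² + 0.1169² + 0.1883² + 0.4221² + 0.0065² = 0.070862 + 0.013666 + 0.035457 + 0.178168 + 0.000042 = 0.298195
Σp_2ᵢ² = 0.1549² + 0.2958² + 0.2113² + 0.2254² + 0.1127² = 0.023994 + 0.087498 + 0.044648 + 0.050805 + 0.012701 = 0.219646
O = 0.211475 / √(0.298195 × 0.219646) = 0.211475 / 0.2559245 = 0.8263

0.83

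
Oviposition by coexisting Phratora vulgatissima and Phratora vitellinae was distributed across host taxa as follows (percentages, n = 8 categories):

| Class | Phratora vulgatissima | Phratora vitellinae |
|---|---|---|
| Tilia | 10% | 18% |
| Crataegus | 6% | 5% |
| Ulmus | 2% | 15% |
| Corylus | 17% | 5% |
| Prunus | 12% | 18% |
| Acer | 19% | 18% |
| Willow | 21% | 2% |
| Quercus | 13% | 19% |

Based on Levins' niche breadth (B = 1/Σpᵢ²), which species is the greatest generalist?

Convert percentages to proportions (divide by 100).
Σp_vulgᵢ² = 0.10² + 0.06² + 0.02² + 0.17² + 0.12² + 0.19² + 0.21² + 0.13² = 0.0100 + 0.0036 + 0.0004 + 0.0289 + 0.0144 + 0.0361 + 0.0441 + 0.0169 = 0.1544
B_vulg = 1 / 0.1544 = 6.4767
Σp_viteᵢ² = 0.18² + 0.05² + 0.15² + 0.05² + 0.18² + 0.18² + 0.02² + 0.19² = 0.0324 + 0.0025 + 0.0225 + 0.0025 + 0.0324 + 0.0324 + 0.0004 + 0.0361 = 0.1612
B_vite = 1 / 0.1612 = 6.2035
Highest B → broadest niche (most generalist): Phratora vulgatissima (B = 6.48).

Phratora vulgatissima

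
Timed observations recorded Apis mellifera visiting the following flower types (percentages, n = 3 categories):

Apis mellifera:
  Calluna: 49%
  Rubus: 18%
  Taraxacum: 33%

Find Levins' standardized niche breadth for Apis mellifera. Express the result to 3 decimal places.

Convert percentages to proportions (divide by 100).
Σpᵢ² = 0.49² + 0.18² + 0.33² = 0.2401 + 0.0324 + 0.1089 = 0.3814
B = 1 / 0.3814 = 2.62192
Bₛ = (B − 1)/(n − 1) = (2.62192 − 1)/(3 − 1) = 1.62192/2 = 0.81096

0.811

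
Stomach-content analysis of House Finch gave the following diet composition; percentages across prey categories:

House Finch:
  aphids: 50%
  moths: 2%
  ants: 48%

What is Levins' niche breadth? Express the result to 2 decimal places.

Convert percentages to proportions (divide by 100).
Σpᵢ² = 0.50² + 0.02² + 0.48² = 0.2500 + 0.0004 + 0.2304 = 0.4808
B = 1 / 0.4808 = 2.0799

2.08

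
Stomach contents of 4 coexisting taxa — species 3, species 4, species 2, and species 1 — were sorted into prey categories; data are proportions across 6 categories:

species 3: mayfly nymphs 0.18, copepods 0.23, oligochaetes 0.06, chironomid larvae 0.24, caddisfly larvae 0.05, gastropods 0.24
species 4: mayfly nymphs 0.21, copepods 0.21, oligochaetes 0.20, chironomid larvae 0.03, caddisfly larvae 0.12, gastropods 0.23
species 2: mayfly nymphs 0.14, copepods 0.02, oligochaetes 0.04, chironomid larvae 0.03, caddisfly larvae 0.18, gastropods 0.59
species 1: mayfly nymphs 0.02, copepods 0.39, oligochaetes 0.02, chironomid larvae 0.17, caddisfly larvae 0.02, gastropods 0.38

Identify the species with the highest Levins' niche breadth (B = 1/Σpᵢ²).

species 4

Σp_3ᵢ² = 0.18² + 0.23² + 0.06² + 0.24² + 0.05² + 0.24² = 0.0324 + 0.0529 + 0.0036 + 0.0576 + 0.0025 + 0.0576 = 0.2066
B_3 = 1 / 0.2066 = 4.8403
Σp_4ᵢ² = 0.21² + 0.21² + 0.20² + 0.03² + 0.12² + 0.23² = 0.0441 + 0.0441 + 0.0400 + 0.0009 + 0.0144 + 0.0529 = 0.1964
B_4 = 1 / 0.1964 = 5.0916
Σp_2ᵢ² = 0.14² + 0.02² + 0.04² + 0.03² + 0.18² + 0.59² = 0.0196 + 0.0004 + 0.0016 + 0.0009 + 0.0324 + 0.3481 = 0.4030
B_2 = 1 / 0.4030 = 2.4814
Σp_1ᵢ² = 0.02² + 0.39² + 0.02² + 0.17² + 0.02² + 0.38² = 0.0004 + 0.1521 + 0.0004 + 0.0289 + 0.0004 + 0.1444 = 0.3266
B_1 = 1 / 0.3266 = 3.0618
Highest B → broadest niche (most generalist): species 4 (B = 5.09).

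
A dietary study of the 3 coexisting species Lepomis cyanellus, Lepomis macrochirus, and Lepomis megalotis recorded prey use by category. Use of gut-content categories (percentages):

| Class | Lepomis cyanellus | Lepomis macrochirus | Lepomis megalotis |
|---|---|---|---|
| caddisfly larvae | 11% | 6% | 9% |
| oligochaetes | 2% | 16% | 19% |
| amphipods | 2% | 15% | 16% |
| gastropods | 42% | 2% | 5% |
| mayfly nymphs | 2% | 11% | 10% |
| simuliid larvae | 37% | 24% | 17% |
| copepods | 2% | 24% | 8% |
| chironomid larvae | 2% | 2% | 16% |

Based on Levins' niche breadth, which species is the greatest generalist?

Lepomis megalotis

Convert percentages to proportions (divide by 100).
Σp_cyanᵢ² = 0.11² + 0.02² + 0.02² + 0.42² + 0.02² + 0.37² + 0.02² + 0.02² = 0.0121 + 0.0004 + 0.0004 + 0.1764 + 0.0004 + 0.1369 + 0.0004 + 0.0004 = 0.3274
B_cyan = 1 / 0.3274 = 3.0544
Σp_macrᵢ² = 0.06² + 0.16² + 0.15² + 0.02² + 0.11² + 0.24² + 0.24² + 0.02² = 0.0036 + 0.0256 + 0.0225 + 0.0004 + 0.0121 + 0.0576 + 0.0576 + 0.0004 = 0.1798
B_macr = 1 / 0.1798 = 5.5617
Σp_megaᵢ² = 0.09² + 0.19² + 0.16² + 0.05² + 0.10² + 0.17² + 0.08² + 0.16² = 0.0081 + 0.0361 + 0.0256 + 0.0025 + 0.0100 + 0.0289 + 0.0064 + 0.0256 = 0.1432
B_mega = 1 / 0.1432 = 6.9832
Highest B → broadest niche (most generalist): Lepomis megalotis (B = 6.98).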